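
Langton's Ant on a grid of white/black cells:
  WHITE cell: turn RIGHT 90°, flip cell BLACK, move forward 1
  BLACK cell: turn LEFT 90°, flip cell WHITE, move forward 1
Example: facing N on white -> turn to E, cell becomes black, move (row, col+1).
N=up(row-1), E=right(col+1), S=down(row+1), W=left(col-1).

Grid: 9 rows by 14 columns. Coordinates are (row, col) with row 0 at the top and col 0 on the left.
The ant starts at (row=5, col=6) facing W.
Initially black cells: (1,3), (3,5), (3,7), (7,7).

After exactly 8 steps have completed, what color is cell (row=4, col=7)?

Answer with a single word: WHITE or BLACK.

Answer: BLACK

Derivation:
Step 1: on WHITE (5,6): turn R to N, flip to black, move to (4,6). |black|=5
Step 2: on WHITE (4,6): turn R to E, flip to black, move to (4,7). |black|=6
Step 3: on WHITE (4,7): turn R to S, flip to black, move to (5,7). |black|=7
Step 4: on WHITE (5,7): turn R to W, flip to black, move to (5,6). |black|=8
Step 5: on BLACK (5,6): turn L to S, flip to white, move to (6,6). |black|=7
Step 6: on WHITE (6,6): turn R to W, flip to black, move to (6,5). |black|=8
Step 7: on WHITE (6,5): turn R to N, flip to black, move to (5,5). |black|=9
Step 8: on WHITE (5,5): turn R to E, flip to black, move to (5,6). |black|=10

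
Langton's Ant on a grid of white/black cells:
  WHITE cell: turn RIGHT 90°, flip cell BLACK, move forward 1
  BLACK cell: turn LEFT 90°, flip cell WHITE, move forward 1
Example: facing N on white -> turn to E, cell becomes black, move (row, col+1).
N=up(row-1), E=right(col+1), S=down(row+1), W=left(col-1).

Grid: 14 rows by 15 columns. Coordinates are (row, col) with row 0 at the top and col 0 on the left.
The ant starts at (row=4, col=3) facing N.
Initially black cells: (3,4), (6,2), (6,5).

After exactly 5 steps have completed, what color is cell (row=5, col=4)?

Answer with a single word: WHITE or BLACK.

Answer: BLACK

Derivation:
Step 1: on WHITE (4,3): turn R to E, flip to black, move to (4,4). |black|=4
Step 2: on WHITE (4,4): turn R to S, flip to black, move to (5,4). |black|=5
Step 3: on WHITE (5,4): turn R to W, flip to black, move to (5,3). |black|=6
Step 4: on WHITE (5,3): turn R to N, flip to black, move to (4,3). |black|=7
Step 5: on BLACK (4,3): turn L to W, flip to white, move to (4,2). |black|=6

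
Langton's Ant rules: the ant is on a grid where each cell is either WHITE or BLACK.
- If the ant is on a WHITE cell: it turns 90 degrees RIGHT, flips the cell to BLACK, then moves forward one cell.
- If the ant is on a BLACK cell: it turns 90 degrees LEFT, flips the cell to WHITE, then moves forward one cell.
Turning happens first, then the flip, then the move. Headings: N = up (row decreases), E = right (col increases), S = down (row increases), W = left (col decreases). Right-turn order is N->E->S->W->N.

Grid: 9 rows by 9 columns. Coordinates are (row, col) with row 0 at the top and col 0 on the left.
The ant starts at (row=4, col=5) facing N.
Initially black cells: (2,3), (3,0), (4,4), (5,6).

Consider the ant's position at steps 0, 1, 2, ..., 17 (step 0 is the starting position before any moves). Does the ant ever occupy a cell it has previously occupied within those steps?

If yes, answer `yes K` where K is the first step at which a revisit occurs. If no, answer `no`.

Step 1: on WHITE (4,5): turn R to E, flip to black, move to (4,6). |black|=5 — new cell
Step 2: on WHITE (4,6): turn R to S, flip to black, move to (5,6). |black|=6 — new cell
Step 3: on BLACK (5,6): turn L to E, flip to white, move to (5,7). |black|=5 — new cell
Step 4: on WHITE (5,7): turn R to S, flip to black, move to (6,7). |black|=6 — new cell
Step 5: on WHITE (6,7): turn R to W, flip to black, move to (6,6). |black|=7 — new cell
Step 6: on WHITE (6,6): turn R to N, flip to black, move to (5,6). |black|=8 — REVISIT

Answer: yes 6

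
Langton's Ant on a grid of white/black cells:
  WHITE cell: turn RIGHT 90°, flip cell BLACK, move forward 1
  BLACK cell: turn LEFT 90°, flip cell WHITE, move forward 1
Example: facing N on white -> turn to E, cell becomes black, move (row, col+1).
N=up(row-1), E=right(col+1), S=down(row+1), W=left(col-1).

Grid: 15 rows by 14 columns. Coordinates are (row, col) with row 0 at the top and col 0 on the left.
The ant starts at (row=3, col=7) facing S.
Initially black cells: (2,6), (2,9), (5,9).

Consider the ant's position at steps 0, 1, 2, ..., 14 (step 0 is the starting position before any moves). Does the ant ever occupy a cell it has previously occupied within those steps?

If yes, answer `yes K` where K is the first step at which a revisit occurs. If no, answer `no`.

Step 1: on WHITE (3,7): turn R to W, flip to black, move to (3,6). |black|=4 — new cell
Step 2: on WHITE (3,6): turn R to N, flip to black, move to (2,6). |black|=5 — new cell
Step 3: on BLACK (2,6): turn L to W, flip to white, move to (2,5). |black|=4 — new cell
Step 4: on WHITE (2,5): turn R to N, flip to black, move to (1,5). |black|=5 — new cell
Step 5: on WHITE (1,5): turn R to E, flip to black, move to (1,6). |black|=6 — new cell
Step 6: on WHITE (1,6): turn R to S, flip to black, move to (2,6). |black|=7 — REVISIT

Answer: yes 6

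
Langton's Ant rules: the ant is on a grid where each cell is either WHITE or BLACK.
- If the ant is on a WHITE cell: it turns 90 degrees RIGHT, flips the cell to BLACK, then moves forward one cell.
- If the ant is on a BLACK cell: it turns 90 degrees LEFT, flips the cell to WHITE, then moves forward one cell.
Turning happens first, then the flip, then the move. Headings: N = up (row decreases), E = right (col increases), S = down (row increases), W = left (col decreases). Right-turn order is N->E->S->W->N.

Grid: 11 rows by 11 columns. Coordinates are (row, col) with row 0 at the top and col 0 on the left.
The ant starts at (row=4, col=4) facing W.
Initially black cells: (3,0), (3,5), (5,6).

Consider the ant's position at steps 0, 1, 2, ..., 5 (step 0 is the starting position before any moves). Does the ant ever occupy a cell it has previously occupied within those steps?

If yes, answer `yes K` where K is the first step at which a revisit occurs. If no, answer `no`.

Step 1: on WHITE (4,4): turn R to N, flip to black, move to (3,4). |black|=4 — new cell
Step 2: on WHITE (3,4): turn R to E, flip to black, move to (3,5). |black|=5 — new cell
Step 3: on BLACK (3,5): turn L to N, flip to white, move to (2,5). |black|=4 — new cell
Step 4: on WHITE (2,5): turn R to E, flip to black, move to (2,6). |black|=5 — new cell
Step 5: on WHITE (2,6): turn R to S, flip to black, move to (3,6). |black|=6 — new cell
No revisit within 5 steps.

Answer: no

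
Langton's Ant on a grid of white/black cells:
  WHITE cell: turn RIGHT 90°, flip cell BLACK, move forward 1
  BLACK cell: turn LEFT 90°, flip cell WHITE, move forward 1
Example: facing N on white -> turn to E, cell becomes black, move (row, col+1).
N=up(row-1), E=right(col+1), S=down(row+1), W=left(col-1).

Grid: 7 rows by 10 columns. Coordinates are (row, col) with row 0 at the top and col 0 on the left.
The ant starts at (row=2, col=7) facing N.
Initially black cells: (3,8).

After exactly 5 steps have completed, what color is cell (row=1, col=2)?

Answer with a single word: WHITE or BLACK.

Step 1: on WHITE (2,7): turn R to E, flip to black, move to (2,8). |black|=2
Step 2: on WHITE (2,8): turn R to S, flip to black, move to (3,8). |black|=3
Step 3: on BLACK (3,8): turn L to E, flip to white, move to (3,9). |black|=2
Step 4: on WHITE (3,9): turn R to S, flip to black, move to (4,9). |black|=3
Step 5: on WHITE (4,9): turn R to W, flip to black, move to (4,8). |black|=4

Answer: WHITE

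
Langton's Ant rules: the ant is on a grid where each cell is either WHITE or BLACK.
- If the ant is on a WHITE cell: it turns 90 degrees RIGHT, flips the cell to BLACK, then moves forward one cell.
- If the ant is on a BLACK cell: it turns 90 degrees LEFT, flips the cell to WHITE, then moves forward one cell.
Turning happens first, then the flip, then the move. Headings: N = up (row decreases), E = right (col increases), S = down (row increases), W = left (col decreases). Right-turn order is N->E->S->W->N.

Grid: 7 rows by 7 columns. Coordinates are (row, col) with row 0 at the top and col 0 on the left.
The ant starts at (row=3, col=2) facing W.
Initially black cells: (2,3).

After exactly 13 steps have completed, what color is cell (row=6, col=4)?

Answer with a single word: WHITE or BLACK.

Step 1: on WHITE (3,2): turn R to N, flip to black, move to (2,2). |black|=2
Step 2: on WHITE (2,2): turn R to E, flip to black, move to (2,3). |black|=3
Step 3: on BLACK (2,3): turn L to N, flip to white, move to (1,3). |black|=2
Step 4: on WHITE (1,3): turn R to E, flip to black, move to (1,4). |black|=3
Step 5: on WHITE (1,4): turn R to S, flip to black, move to (2,4). |black|=4
Step 6: on WHITE (2,4): turn R to W, flip to black, move to (2,3). |black|=5
Step 7: on WHITE (2,3): turn R to N, flip to black, move to (1,3). |black|=6
Step 8: on BLACK (1,3): turn L to W, flip to white, move to (1,2). |black|=5
Step 9: on WHITE (1,2): turn R to N, flip to black, move to (0,2). |black|=6
Step 10: on WHITE (0,2): turn R to E, flip to black, move to (0,3). |black|=7
Step 11: on WHITE (0,3): turn R to S, flip to black, move to (1,3). |black|=8
Step 12: on WHITE (1,3): turn R to W, flip to black, move to (1,2). |black|=9
Step 13: on BLACK (1,2): turn L to S, flip to white, move to (2,2). |black|=8

Answer: WHITE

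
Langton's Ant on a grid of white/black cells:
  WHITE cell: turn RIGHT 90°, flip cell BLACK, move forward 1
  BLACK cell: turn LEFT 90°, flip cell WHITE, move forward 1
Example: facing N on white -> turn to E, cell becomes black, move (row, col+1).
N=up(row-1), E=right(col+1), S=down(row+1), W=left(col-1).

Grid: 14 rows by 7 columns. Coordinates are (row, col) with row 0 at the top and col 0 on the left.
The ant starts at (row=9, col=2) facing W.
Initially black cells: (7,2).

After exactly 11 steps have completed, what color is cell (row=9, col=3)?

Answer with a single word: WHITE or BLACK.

Answer: BLACK

Derivation:
Step 1: on WHITE (9,2): turn R to N, flip to black, move to (8,2). |black|=2
Step 2: on WHITE (8,2): turn R to E, flip to black, move to (8,3). |black|=3
Step 3: on WHITE (8,3): turn R to S, flip to black, move to (9,3). |black|=4
Step 4: on WHITE (9,3): turn R to W, flip to black, move to (9,2). |black|=5
Step 5: on BLACK (9,2): turn L to S, flip to white, move to (10,2). |black|=4
Step 6: on WHITE (10,2): turn R to W, flip to black, move to (10,1). |black|=5
Step 7: on WHITE (10,1): turn R to N, flip to black, move to (9,1). |black|=6
Step 8: on WHITE (9,1): turn R to E, flip to black, move to (9,2). |black|=7
Step 9: on WHITE (9,2): turn R to S, flip to black, move to (10,2). |black|=8
Step 10: on BLACK (10,2): turn L to E, flip to white, move to (10,3). |black|=7
Step 11: on WHITE (10,3): turn R to S, flip to black, move to (11,3). |black|=8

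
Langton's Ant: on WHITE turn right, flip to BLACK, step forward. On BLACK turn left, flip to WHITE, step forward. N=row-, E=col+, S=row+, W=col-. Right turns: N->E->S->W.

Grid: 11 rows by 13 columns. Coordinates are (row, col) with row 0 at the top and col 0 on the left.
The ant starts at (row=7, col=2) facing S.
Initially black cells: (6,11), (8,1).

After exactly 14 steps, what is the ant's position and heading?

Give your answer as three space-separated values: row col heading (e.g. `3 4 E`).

Step 1: on WHITE (7,2): turn R to W, flip to black, move to (7,1). |black|=3
Step 2: on WHITE (7,1): turn R to N, flip to black, move to (6,1). |black|=4
Step 3: on WHITE (6,1): turn R to E, flip to black, move to (6,2). |black|=5
Step 4: on WHITE (6,2): turn R to S, flip to black, move to (7,2). |black|=6
Step 5: on BLACK (7,2): turn L to E, flip to white, move to (7,3). |black|=5
Step 6: on WHITE (7,3): turn R to S, flip to black, move to (8,3). |black|=6
Step 7: on WHITE (8,3): turn R to W, flip to black, move to (8,2). |black|=7
Step 8: on WHITE (8,2): turn R to N, flip to black, move to (7,2). |black|=8
Step 9: on WHITE (7,2): turn R to E, flip to black, move to (7,3). |black|=9
Step 10: on BLACK (7,3): turn L to N, flip to white, move to (6,3). |black|=8
Step 11: on WHITE (6,3): turn R to E, flip to black, move to (6,4). |black|=9
Step 12: on WHITE (6,4): turn R to S, flip to black, move to (7,4). |black|=10
Step 13: on WHITE (7,4): turn R to W, flip to black, move to (7,3). |black|=11
Step 14: on WHITE (7,3): turn R to N, flip to black, move to (6,3). |black|=12

Answer: 6 3 N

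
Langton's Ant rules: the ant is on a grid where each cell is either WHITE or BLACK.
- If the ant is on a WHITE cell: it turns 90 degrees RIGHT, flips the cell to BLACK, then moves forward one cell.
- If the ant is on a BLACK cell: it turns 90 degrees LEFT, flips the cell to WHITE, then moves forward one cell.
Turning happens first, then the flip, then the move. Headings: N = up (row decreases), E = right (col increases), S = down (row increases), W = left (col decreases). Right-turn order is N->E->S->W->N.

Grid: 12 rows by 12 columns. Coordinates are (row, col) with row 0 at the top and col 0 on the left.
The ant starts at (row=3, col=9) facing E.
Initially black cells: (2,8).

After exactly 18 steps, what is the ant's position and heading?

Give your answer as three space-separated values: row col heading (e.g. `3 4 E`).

Step 1: on WHITE (3,9): turn R to S, flip to black, move to (4,9). |black|=2
Step 2: on WHITE (4,9): turn R to W, flip to black, move to (4,8). |black|=3
Step 3: on WHITE (4,8): turn R to N, flip to black, move to (3,8). |black|=4
Step 4: on WHITE (3,8): turn R to E, flip to black, move to (3,9). |black|=5
Step 5: on BLACK (3,9): turn L to N, flip to white, move to (2,9). |black|=4
Step 6: on WHITE (2,9): turn R to E, flip to black, move to (2,10). |black|=5
Step 7: on WHITE (2,10): turn R to S, flip to black, move to (3,10). |black|=6
Step 8: on WHITE (3,10): turn R to W, flip to black, move to (3,9). |black|=7
Step 9: on WHITE (3,9): turn R to N, flip to black, move to (2,9). |black|=8
Step 10: on BLACK (2,9): turn L to W, flip to white, move to (2,8). |black|=7
Step 11: on BLACK (2,8): turn L to S, flip to white, move to (3,8). |black|=6
Step 12: on BLACK (3,8): turn L to E, flip to white, move to (3,9). |black|=5
Step 13: on BLACK (3,9): turn L to N, flip to white, move to (2,9). |black|=4
Step 14: on WHITE (2,9): turn R to E, flip to black, move to (2,10). |black|=5
Step 15: on BLACK (2,10): turn L to N, flip to white, move to (1,10). |black|=4
Step 16: on WHITE (1,10): turn R to E, flip to black, move to (1,11). |black|=5
Step 17: on WHITE (1,11): turn R to S, flip to black, move to (2,11). |black|=6
Step 18: on WHITE (2,11): turn R to W, flip to black, move to (2,10). |black|=7

Answer: 2 10 W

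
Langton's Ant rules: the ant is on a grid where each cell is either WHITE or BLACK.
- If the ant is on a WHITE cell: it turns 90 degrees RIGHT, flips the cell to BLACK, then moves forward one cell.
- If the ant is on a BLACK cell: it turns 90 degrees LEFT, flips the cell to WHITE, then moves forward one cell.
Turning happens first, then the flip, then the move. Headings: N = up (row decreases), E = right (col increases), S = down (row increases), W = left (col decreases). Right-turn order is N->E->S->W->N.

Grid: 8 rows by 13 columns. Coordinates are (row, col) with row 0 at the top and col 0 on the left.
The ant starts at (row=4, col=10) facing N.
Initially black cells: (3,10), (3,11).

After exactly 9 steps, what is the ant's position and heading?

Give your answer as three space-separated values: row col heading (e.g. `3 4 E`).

Step 1: on WHITE (4,10): turn R to E, flip to black, move to (4,11). |black|=3
Step 2: on WHITE (4,11): turn R to S, flip to black, move to (5,11). |black|=4
Step 3: on WHITE (5,11): turn R to W, flip to black, move to (5,10). |black|=5
Step 4: on WHITE (5,10): turn R to N, flip to black, move to (4,10). |black|=6
Step 5: on BLACK (4,10): turn L to W, flip to white, move to (4,9). |black|=5
Step 6: on WHITE (4,9): turn R to N, flip to black, move to (3,9). |black|=6
Step 7: on WHITE (3,9): turn R to E, flip to black, move to (3,10). |black|=7
Step 8: on BLACK (3,10): turn L to N, flip to white, move to (2,10). |black|=6
Step 9: on WHITE (2,10): turn R to E, flip to black, move to (2,11). |black|=7

Answer: 2 11 E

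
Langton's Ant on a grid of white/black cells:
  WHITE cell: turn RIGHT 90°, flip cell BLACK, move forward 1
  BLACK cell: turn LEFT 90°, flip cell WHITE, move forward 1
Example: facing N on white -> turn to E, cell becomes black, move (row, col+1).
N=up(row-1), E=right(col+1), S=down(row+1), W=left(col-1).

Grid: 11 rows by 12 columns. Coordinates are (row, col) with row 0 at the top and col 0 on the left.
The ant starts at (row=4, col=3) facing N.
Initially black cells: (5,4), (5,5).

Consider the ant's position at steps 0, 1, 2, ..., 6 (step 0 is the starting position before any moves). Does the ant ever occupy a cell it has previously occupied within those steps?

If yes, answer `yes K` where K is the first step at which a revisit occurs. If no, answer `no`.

Step 1: on WHITE (4,3): turn R to E, flip to black, move to (4,4). |black|=3 — new cell
Step 2: on WHITE (4,4): turn R to S, flip to black, move to (5,4). |black|=4 — new cell
Step 3: on BLACK (5,4): turn L to E, flip to white, move to (5,5). |black|=3 — new cell
Step 4: on BLACK (5,5): turn L to N, flip to white, move to (4,5). |black|=2 — new cell
Step 5: on WHITE (4,5): turn R to E, flip to black, move to (4,6). |black|=3 — new cell
Step 6: on WHITE (4,6): turn R to S, flip to black, move to (5,6). |black|=4 — new cell
No revisit within 6 steps.

Answer: no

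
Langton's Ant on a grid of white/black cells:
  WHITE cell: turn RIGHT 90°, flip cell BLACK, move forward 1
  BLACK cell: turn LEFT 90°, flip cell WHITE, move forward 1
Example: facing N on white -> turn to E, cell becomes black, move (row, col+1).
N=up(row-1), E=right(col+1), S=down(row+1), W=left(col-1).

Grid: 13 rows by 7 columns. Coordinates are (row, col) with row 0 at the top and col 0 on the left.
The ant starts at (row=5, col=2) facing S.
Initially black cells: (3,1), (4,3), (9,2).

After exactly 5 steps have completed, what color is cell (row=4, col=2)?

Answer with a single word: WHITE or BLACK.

Step 1: on WHITE (5,2): turn R to W, flip to black, move to (5,1). |black|=4
Step 2: on WHITE (5,1): turn R to N, flip to black, move to (4,1). |black|=5
Step 3: on WHITE (4,1): turn R to E, flip to black, move to (4,2). |black|=6
Step 4: on WHITE (4,2): turn R to S, flip to black, move to (5,2). |black|=7
Step 5: on BLACK (5,2): turn L to E, flip to white, move to (5,3). |black|=6

Answer: BLACK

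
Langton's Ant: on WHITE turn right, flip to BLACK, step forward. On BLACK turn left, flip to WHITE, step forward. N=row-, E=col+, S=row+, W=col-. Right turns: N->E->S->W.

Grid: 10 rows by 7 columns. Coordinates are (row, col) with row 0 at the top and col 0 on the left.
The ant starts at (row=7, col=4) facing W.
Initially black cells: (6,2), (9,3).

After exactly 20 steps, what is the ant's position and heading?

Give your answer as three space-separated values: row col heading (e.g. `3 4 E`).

Answer: 9 6 E

Derivation:
Step 1: on WHITE (7,4): turn R to N, flip to black, move to (6,4). |black|=3
Step 2: on WHITE (6,4): turn R to E, flip to black, move to (6,5). |black|=4
Step 3: on WHITE (6,5): turn R to S, flip to black, move to (7,5). |black|=5
Step 4: on WHITE (7,5): turn R to W, flip to black, move to (7,4). |black|=6
Step 5: on BLACK (7,4): turn L to S, flip to white, move to (8,4). |black|=5
Step 6: on WHITE (8,4): turn R to W, flip to black, move to (8,3). |black|=6
Step 7: on WHITE (8,3): turn R to N, flip to black, move to (7,3). |black|=7
Step 8: on WHITE (7,3): turn R to E, flip to black, move to (7,4). |black|=8
Step 9: on WHITE (7,4): turn R to S, flip to black, move to (8,4). |black|=9
Step 10: on BLACK (8,4): turn L to E, flip to white, move to (8,5). |black|=8
Step 11: on WHITE (8,5): turn R to S, flip to black, move to (9,5). |black|=9
Step 12: on WHITE (9,5): turn R to W, flip to black, move to (9,4). |black|=10
Step 13: on WHITE (9,4): turn R to N, flip to black, move to (8,4). |black|=11
Step 14: on WHITE (8,4): turn R to E, flip to black, move to (8,5). |black|=12
Step 15: on BLACK (8,5): turn L to N, flip to white, move to (7,5). |black|=11
Step 16: on BLACK (7,5): turn L to W, flip to white, move to (7,4). |black|=10
Step 17: on BLACK (7,4): turn L to S, flip to white, move to (8,4). |black|=9
Step 18: on BLACK (8,4): turn L to E, flip to white, move to (8,5). |black|=8
Step 19: on WHITE (8,5): turn R to S, flip to black, move to (9,5). |black|=9
Step 20: on BLACK (9,5): turn L to E, flip to white, move to (9,6). |black|=8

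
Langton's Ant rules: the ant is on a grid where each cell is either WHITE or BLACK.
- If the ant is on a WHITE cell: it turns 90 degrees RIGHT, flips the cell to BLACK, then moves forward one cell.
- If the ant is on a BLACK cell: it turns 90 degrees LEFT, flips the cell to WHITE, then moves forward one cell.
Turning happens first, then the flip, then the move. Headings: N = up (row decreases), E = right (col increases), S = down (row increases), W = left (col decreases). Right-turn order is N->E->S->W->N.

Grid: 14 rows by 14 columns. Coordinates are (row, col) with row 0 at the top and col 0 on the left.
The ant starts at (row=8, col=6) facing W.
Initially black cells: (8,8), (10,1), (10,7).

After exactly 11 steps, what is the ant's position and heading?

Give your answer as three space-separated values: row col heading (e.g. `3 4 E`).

Step 1: on WHITE (8,6): turn R to N, flip to black, move to (7,6). |black|=4
Step 2: on WHITE (7,6): turn R to E, flip to black, move to (7,7). |black|=5
Step 3: on WHITE (7,7): turn R to S, flip to black, move to (8,7). |black|=6
Step 4: on WHITE (8,7): turn R to W, flip to black, move to (8,6). |black|=7
Step 5: on BLACK (8,6): turn L to S, flip to white, move to (9,6). |black|=6
Step 6: on WHITE (9,6): turn R to W, flip to black, move to (9,5). |black|=7
Step 7: on WHITE (9,5): turn R to N, flip to black, move to (8,5). |black|=8
Step 8: on WHITE (8,5): turn R to E, flip to black, move to (8,6). |black|=9
Step 9: on WHITE (8,6): turn R to S, flip to black, move to (9,6). |black|=10
Step 10: on BLACK (9,6): turn L to E, flip to white, move to (9,7). |black|=9
Step 11: on WHITE (9,7): turn R to S, flip to black, move to (10,7). |black|=10

Answer: 10 7 S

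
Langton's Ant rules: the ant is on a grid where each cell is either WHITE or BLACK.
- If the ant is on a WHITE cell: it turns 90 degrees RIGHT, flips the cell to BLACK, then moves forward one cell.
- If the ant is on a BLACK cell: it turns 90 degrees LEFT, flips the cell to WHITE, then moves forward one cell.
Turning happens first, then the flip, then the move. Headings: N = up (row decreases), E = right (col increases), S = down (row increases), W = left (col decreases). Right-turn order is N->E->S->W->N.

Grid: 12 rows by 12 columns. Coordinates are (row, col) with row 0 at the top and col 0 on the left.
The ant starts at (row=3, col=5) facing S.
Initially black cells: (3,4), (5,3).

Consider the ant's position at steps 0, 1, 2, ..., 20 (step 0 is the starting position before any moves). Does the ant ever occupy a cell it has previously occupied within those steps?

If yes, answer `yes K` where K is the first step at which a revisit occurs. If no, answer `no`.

Answer: yes 5

Derivation:
Step 1: on WHITE (3,5): turn R to W, flip to black, move to (3,4). |black|=3 — new cell
Step 2: on BLACK (3,4): turn L to S, flip to white, move to (4,4). |black|=2 — new cell
Step 3: on WHITE (4,4): turn R to W, flip to black, move to (4,3). |black|=3 — new cell
Step 4: on WHITE (4,3): turn R to N, flip to black, move to (3,3). |black|=4 — new cell
Step 5: on WHITE (3,3): turn R to E, flip to black, move to (3,4). |black|=5 — REVISIT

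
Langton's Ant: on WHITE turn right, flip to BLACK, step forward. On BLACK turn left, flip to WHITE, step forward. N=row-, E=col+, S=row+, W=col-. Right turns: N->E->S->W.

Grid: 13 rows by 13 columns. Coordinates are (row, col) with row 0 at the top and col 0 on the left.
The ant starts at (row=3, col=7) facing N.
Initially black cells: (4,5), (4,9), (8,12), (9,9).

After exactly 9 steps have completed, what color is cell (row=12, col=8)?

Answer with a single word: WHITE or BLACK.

Answer: WHITE

Derivation:
Step 1: on WHITE (3,7): turn R to E, flip to black, move to (3,8). |black|=5
Step 2: on WHITE (3,8): turn R to S, flip to black, move to (4,8). |black|=6
Step 3: on WHITE (4,8): turn R to W, flip to black, move to (4,7). |black|=7
Step 4: on WHITE (4,7): turn R to N, flip to black, move to (3,7). |black|=8
Step 5: on BLACK (3,7): turn L to W, flip to white, move to (3,6). |black|=7
Step 6: on WHITE (3,6): turn R to N, flip to black, move to (2,6). |black|=8
Step 7: on WHITE (2,6): turn R to E, flip to black, move to (2,7). |black|=9
Step 8: on WHITE (2,7): turn R to S, flip to black, move to (3,7). |black|=10
Step 9: on WHITE (3,7): turn R to W, flip to black, move to (3,6). |black|=11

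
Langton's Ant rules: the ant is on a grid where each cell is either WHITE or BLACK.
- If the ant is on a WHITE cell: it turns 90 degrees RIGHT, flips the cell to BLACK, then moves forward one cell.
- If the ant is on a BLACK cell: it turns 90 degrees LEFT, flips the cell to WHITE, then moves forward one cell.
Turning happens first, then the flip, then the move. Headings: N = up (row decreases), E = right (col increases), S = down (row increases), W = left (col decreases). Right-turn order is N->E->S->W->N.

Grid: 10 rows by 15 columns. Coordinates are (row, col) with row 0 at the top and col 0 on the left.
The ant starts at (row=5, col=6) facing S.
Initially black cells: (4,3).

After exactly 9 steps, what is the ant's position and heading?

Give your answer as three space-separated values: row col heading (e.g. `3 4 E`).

Answer: 5 7 E

Derivation:
Step 1: on WHITE (5,6): turn R to W, flip to black, move to (5,5). |black|=2
Step 2: on WHITE (5,5): turn R to N, flip to black, move to (4,5). |black|=3
Step 3: on WHITE (4,5): turn R to E, flip to black, move to (4,6). |black|=4
Step 4: on WHITE (4,6): turn R to S, flip to black, move to (5,6). |black|=5
Step 5: on BLACK (5,6): turn L to E, flip to white, move to (5,7). |black|=4
Step 6: on WHITE (5,7): turn R to S, flip to black, move to (6,7). |black|=5
Step 7: on WHITE (6,7): turn R to W, flip to black, move to (6,6). |black|=6
Step 8: on WHITE (6,6): turn R to N, flip to black, move to (5,6). |black|=7
Step 9: on WHITE (5,6): turn R to E, flip to black, move to (5,7). |black|=8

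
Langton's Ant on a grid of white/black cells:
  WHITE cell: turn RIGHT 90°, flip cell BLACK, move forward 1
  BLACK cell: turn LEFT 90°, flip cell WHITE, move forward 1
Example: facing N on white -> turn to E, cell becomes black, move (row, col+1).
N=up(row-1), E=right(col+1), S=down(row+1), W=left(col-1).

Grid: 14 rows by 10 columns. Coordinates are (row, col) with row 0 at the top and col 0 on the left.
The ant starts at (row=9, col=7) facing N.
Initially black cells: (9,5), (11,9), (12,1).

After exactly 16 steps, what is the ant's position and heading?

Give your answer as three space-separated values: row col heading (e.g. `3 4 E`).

Step 1: on WHITE (9,7): turn R to E, flip to black, move to (9,8). |black|=4
Step 2: on WHITE (9,8): turn R to S, flip to black, move to (10,8). |black|=5
Step 3: on WHITE (10,8): turn R to W, flip to black, move to (10,7). |black|=6
Step 4: on WHITE (10,7): turn R to N, flip to black, move to (9,7). |black|=7
Step 5: on BLACK (9,7): turn L to W, flip to white, move to (9,6). |black|=6
Step 6: on WHITE (9,6): turn R to N, flip to black, move to (8,6). |black|=7
Step 7: on WHITE (8,6): turn R to E, flip to black, move to (8,7). |black|=8
Step 8: on WHITE (8,7): turn R to S, flip to black, move to (9,7). |black|=9
Step 9: on WHITE (9,7): turn R to W, flip to black, move to (9,6). |black|=10
Step 10: on BLACK (9,6): turn L to S, flip to white, move to (10,6). |black|=9
Step 11: on WHITE (10,6): turn R to W, flip to black, move to (10,5). |black|=10
Step 12: on WHITE (10,5): turn R to N, flip to black, move to (9,5). |black|=11
Step 13: on BLACK (9,5): turn L to W, flip to white, move to (9,4). |black|=10
Step 14: on WHITE (9,4): turn R to N, flip to black, move to (8,4). |black|=11
Step 15: on WHITE (8,4): turn R to E, flip to black, move to (8,5). |black|=12
Step 16: on WHITE (8,5): turn R to S, flip to black, move to (9,5). |black|=13

Answer: 9 5 S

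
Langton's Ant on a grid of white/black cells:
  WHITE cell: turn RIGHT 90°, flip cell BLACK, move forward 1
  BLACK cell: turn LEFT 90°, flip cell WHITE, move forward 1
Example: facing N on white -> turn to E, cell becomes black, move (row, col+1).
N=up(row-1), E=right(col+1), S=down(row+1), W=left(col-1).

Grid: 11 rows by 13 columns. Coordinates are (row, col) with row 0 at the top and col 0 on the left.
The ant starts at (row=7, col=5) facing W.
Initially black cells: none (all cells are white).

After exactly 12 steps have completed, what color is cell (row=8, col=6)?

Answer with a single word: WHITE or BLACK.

Step 1: on WHITE (7,5): turn R to N, flip to black, move to (6,5). |black|=1
Step 2: on WHITE (6,5): turn R to E, flip to black, move to (6,6). |black|=2
Step 3: on WHITE (6,6): turn R to S, flip to black, move to (7,6). |black|=3
Step 4: on WHITE (7,6): turn R to W, flip to black, move to (7,5). |black|=4
Step 5: on BLACK (7,5): turn L to S, flip to white, move to (8,5). |black|=3
Step 6: on WHITE (8,5): turn R to W, flip to black, move to (8,4). |black|=4
Step 7: on WHITE (8,4): turn R to N, flip to black, move to (7,4). |black|=5
Step 8: on WHITE (7,4): turn R to E, flip to black, move to (7,5). |black|=6
Step 9: on WHITE (7,5): turn R to S, flip to black, move to (8,5). |black|=7
Step 10: on BLACK (8,5): turn L to E, flip to white, move to (8,6). |black|=6
Step 11: on WHITE (8,6): turn R to S, flip to black, move to (9,6). |black|=7
Step 12: on WHITE (9,6): turn R to W, flip to black, move to (9,5). |black|=8

Answer: BLACK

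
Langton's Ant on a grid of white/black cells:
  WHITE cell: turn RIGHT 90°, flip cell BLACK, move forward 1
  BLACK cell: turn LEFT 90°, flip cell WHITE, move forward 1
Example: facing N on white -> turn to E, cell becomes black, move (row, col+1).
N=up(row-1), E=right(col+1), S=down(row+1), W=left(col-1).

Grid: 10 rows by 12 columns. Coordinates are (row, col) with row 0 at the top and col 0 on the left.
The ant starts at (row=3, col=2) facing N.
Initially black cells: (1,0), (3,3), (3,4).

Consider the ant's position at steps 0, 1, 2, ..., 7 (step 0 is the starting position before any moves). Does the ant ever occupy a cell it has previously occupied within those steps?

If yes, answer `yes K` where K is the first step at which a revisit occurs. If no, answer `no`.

Answer: no

Derivation:
Step 1: on WHITE (3,2): turn R to E, flip to black, move to (3,3). |black|=4 — new cell
Step 2: on BLACK (3,3): turn L to N, flip to white, move to (2,3). |black|=3 — new cell
Step 3: on WHITE (2,3): turn R to E, flip to black, move to (2,4). |black|=4 — new cell
Step 4: on WHITE (2,4): turn R to S, flip to black, move to (3,4). |black|=5 — new cell
Step 5: on BLACK (3,4): turn L to E, flip to white, move to (3,5). |black|=4 — new cell
Step 6: on WHITE (3,5): turn R to S, flip to black, move to (4,5). |black|=5 — new cell
Step 7: on WHITE (4,5): turn R to W, flip to black, move to (4,4). |black|=6 — new cell
No revisit within 7 steps.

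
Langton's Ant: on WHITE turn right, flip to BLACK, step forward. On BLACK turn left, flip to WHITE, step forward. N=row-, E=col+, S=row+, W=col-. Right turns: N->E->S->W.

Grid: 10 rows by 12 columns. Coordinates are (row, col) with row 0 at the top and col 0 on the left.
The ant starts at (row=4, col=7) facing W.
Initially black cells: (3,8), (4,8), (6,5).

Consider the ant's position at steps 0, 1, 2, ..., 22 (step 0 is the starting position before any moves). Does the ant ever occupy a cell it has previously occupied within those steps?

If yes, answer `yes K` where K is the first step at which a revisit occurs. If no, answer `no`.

Step 1: on WHITE (4,7): turn R to N, flip to black, move to (3,7). |black|=4 — new cell
Step 2: on WHITE (3,7): turn R to E, flip to black, move to (3,8). |black|=5 — new cell
Step 3: on BLACK (3,8): turn L to N, flip to white, move to (2,8). |black|=4 — new cell
Step 4: on WHITE (2,8): turn R to E, flip to black, move to (2,9). |black|=5 — new cell
Step 5: on WHITE (2,9): turn R to S, flip to black, move to (3,9). |black|=6 — new cell
Step 6: on WHITE (3,9): turn R to W, flip to black, move to (3,8). |black|=7 — REVISIT

Answer: yes 6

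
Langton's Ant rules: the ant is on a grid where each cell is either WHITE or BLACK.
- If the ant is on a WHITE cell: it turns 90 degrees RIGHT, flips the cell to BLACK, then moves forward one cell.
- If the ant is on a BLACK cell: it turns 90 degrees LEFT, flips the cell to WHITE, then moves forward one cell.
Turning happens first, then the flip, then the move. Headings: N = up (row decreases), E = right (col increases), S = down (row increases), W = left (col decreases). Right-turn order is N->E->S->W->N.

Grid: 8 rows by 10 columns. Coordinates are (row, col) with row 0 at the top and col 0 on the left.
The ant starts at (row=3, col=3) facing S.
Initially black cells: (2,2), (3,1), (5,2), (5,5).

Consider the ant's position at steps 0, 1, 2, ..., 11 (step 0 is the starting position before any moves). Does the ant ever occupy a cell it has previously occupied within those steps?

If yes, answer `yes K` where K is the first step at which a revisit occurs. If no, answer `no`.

Step 1: on WHITE (3,3): turn R to W, flip to black, move to (3,2). |black|=5 — new cell
Step 2: on WHITE (3,2): turn R to N, flip to black, move to (2,2). |black|=6 — new cell
Step 3: on BLACK (2,2): turn L to W, flip to white, move to (2,1). |black|=5 — new cell
Step 4: on WHITE (2,1): turn R to N, flip to black, move to (1,1). |black|=6 — new cell
Step 5: on WHITE (1,1): turn R to E, flip to black, move to (1,2). |black|=7 — new cell
Step 6: on WHITE (1,2): turn R to S, flip to black, move to (2,2). |black|=8 — REVISIT

Answer: yes 6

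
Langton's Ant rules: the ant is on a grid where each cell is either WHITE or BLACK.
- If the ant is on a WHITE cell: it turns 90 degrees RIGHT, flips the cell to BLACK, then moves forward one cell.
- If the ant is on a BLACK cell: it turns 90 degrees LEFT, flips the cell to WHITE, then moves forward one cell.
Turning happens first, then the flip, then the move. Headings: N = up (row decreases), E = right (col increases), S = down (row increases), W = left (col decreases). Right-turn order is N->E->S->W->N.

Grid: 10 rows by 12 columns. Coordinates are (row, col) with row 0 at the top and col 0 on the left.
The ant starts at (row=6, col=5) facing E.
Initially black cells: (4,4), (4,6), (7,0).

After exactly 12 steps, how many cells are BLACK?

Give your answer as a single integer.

Answer: 9

Derivation:
Step 1: on WHITE (6,5): turn R to S, flip to black, move to (7,5). |black|=4
Step 2: on WHITE (7,5): turn R to W, flip to black, move to (7,4). |black|=5
Step 3: on WHITE (7,4): turn R to N, flip to black, move to (6,4). |black|=6
Step 4: on WHITE (6,4): turn R to E, flip to black, move to (6,5). |black|=7
Step 5: on BLACK (6,5): turn L to N, flip to white, move to (5,5). |black|=6
Step 6: on WHITE (5,5): turn R to E, flip to black, move to (5,6). |black|=7
Step 7: on WHITE (5,6): turn R to S, flip to black, move to (6,6). |black|=8
Step 8: on WHITE (6,6): turn R to W, flip to black, move to (6,5). |black|=9
Step 9: on WHITE (6,5): turn R to N, flip to black, move to (5,5). |black|=10
Step 10: on BLACK (5,5): turn L to W, flip to white, move to (5,4). |black|=9
Step 11: on WHITE (5,4): turn R to N, flip to black, move to (4,4). |black|=10
Step 12: on BLACK (4,4): turn L to W, flip to white, move to (4,3). |black|=9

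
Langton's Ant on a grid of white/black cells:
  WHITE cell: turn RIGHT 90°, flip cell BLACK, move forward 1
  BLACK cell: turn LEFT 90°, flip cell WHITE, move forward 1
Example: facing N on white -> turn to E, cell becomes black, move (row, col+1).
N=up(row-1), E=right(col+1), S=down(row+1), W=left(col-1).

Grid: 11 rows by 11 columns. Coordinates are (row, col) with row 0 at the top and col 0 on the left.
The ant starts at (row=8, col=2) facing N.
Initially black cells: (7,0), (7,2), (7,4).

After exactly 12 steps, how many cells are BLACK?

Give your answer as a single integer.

Step 1: on WHITE (8,2): turn R to E, flip to black, move to (8,3). |black|=4
Step 2: on WHITE (8,3): turn R to S, flip to black, move to (9,3). |black|=5
Step 3: on WHITE (9,3): turn R to W, flip to black, move to (9,2). |black|=6
Step 4: on WHITE (9,2): turn R to N, flip to black, move to (8,2). |black|=7
Step 5: on BLACK (8,2): turn L to W, flip to white, move to (8,1). |black|=6
Step 6: on WHITE (8,1): turn R to N, flip to black, move to (7,1). |black|=7
Step 7: on WHITE (7,1): turn R to E, flip to black, move to (7,2). |black|=8
Step 8: on BLACK (7,2): turn L to N, flip to white, move to (6,2). |black|=7
Step 9: on WHITE (6,2): turn R to E, flip to black, move to (6,3). |black|=8
Step 10: on WHITE (6,3): turn R to S, flip to black, move to (7,3). |black|=9
Step 11: on WHITE (7,3): turn R to W, flip to black, move to (7,2). |black|=10
Step 12: on WHITE (7,2): turn R to N, flip to black, move to (6,2). |black|=11

Answer: 11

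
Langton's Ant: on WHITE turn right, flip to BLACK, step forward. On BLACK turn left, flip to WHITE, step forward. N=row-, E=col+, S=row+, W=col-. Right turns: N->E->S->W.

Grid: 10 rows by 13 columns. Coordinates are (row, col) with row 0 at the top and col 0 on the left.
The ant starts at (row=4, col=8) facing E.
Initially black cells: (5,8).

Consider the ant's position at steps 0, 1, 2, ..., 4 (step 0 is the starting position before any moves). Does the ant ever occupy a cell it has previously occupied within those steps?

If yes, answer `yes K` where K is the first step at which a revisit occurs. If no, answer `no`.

Step 1: on WHITE (4,8): turn R to S, flip to black, move to (5,8). |black|=2 — new cell
Step 2: on BLACK (5,8): turn L to E, flip to white, move to (5,9). |black|=1 — new cell
Step 3: on WHITE (5,9): turn R to S, flip to black, move to (6,9). |black|=2 — new cell
Step 4: on WHITE (6,9): turn R to W, flip to black, move to (6,8). |black|=3 — new cell
No revisit within 4 steps.

Answer: no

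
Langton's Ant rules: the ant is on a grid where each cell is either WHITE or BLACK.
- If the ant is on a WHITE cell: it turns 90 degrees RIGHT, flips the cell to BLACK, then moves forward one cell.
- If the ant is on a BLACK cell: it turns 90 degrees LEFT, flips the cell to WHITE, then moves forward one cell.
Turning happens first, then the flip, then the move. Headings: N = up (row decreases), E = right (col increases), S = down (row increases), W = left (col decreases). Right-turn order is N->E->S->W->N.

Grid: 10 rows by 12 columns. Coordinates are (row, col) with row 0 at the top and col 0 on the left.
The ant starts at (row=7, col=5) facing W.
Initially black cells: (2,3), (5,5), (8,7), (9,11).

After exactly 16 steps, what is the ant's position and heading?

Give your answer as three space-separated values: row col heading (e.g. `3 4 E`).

Step 1: on WHITE (7,5): turn R to N, flip to black, move to (6,5). |black|=5
Step 2: on WHITE (6,5): turn R to E, flip to black, move to (6,6). |black|=6
Step 3: on WHITE (6,6): turn R to S, flip to black, move to (7,6). |black|=7
Step 4: on WHITE (7,6): turn R to W, flip to black, move to (7,5). |black|=8
Step 5: on BLACK (7,5): turn L to S, flip to white, move to (8,5). |black|=7
Step 6: on WHITE (8,5): turn R to W, flip to black, move to (8,4). |black|=8
Step 7: on WHITE (8,4): turn R to N, flip to black, move to (7,4). |black|=9
Step 8: on WHITE (7,4): turn R to E, flip to black, move to (7,5). |black|=10
Step 9: on WHITE (7,5): turn R to S, flip to black, move to (8,5). |black|=11
Step 10: on BLACK (8,5): turn L to E, flip to white, move to (8,6). |black|=10
Step 11: on WHITE (8,6): turn R to S, flip to black, move to (9,6). |black|=11
Step 12: on WHITE (9,6): turn R to W, flip to black, move to (9,5). |black|=12
Step 13: on WHITE (9,5): turn R to N, flip to black, move to (8,5). |black|=13
Step 14: on WHITE (8,5): turn R to E, flip to black, move to (8,6). |black|=14
Step 15: on BLACK (8,6): turn L to N, flip to white, move to (7,6). |black|=13
Step 16: on BLACK (7,6): turn L to W, flip to white, move to (7,5). |black|=12

Answer: 7 5 W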